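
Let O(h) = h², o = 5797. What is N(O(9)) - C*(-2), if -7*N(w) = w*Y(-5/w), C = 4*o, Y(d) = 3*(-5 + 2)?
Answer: 325361/7 ≈ 46480.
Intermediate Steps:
Y(d) = -9 (Y(d) = 3*(-3) = -9)
C = 23188 (C = 4*5797 = 23188)
N(w) = 9*w/7 (N(w) = -w*(-9)/7 = -(-9)*w/7 = 9*w/7)
N(O(9)) - C*(-2) = (9/7)*9² - 23188*(-2) = (9/7)*81 - 1*(-46376) = 729/7 + 46376 = 325361/7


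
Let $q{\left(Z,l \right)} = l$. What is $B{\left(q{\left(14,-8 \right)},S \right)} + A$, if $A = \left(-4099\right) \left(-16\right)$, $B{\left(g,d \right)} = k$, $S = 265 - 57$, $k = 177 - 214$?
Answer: $65547$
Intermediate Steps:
$k = -37$
$S = 208$
$B{\left(g,d \right)} = -37$
$A = 65584$
$B{\left(q{\left(14,-8 \right)},S \right)} + A = -37 + 65584 = 65547$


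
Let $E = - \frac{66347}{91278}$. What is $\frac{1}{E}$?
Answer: $- \frac{91278}{66347} \approx -1.3758$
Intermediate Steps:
$E = - \frac{66347}{91278}$ ($E = \left(-66347\right) \frac{1}{91278} = - \frac{66347}{91278} \approx -0.72687$)
$\frac{1}{E} = \frac{1}{- \frac{66347}{91278}} = - \frac{91278}{66347}$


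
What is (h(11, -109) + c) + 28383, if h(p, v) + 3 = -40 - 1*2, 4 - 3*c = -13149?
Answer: 98167/3 ≈ 32722.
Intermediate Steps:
c = 13153/3 (c = 4/3 - ⅓*(-13149) = 4/3 + 4383 = 13153/3 ≈ 4384.3)
h(p, v) = -45 (h(p, v) = -3 + (-40 - 1*2) = -3 + (-40 - 2) = -3 - 42 = -45)
(h(11, -109) + c) + 28383 = (-45 + 13153/3) + 28383 = 13018/3 + 28383 = 98167/3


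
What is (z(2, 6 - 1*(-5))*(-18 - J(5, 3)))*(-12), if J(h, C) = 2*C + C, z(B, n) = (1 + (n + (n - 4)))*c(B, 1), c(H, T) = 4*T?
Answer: 24624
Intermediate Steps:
z(B, n) = -12 + 8*n (z(B, n) = (1 + (n + (n - 4)))*(4*1) = (1 + (n + (-4 + n)))*4 = (1 + (-4 + 2*n))*4 = (-3 + 2*n)*4 = -12 + 8*n)
J(h, C) = 3*C
(z(2, 6 - 1*(-5))*(-18 - J(5, 3)))*(-12) = ((-12 + 8*(6 - 1*(-5)))*(-18 - 3*3))*(-12) = ((-12 + 8*(6 + 5))*(-18 - 1*9))*(-12) = ((-12 + 8*11)*(-18 - 9))*(-12) = ((-12 + 88)*(-27))*(-12) = (76*(-27))*(-12) = -2052*(-12) = 24624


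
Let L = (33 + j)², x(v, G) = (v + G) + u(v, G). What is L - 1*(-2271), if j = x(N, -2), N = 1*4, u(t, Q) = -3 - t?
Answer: 3055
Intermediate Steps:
N = 4
x(v, G) = -3 + G (x(v, G) = (v + G) + (-3 - v) = (G + v) + (-3 - v) = -3 + G)
j = -5 (j = -3 - 2 = -5)
L = 784 (L = (33 - 5)² = 28² = 784)
L - 1*(-2271) = 784 - 1*(-2271) = 784 + 2271 = 3055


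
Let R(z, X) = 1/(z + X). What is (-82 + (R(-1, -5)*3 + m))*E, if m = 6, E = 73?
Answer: -11169/2 ≈ -5584.5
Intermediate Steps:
R(z, X) = 1/(X + z)
(-82 + (R(-1, -5)*3 + m))*E = (-82 + (3/(-5 - 1) + 6))*73 = (-82 + (3/(-6) + 6))*73 = (-82 + (-⅙*3 + 6))*73 = (-82 + (-½ + 6))*73 = (-82 + 11/2)*73 = -153/2*73 = -11169/2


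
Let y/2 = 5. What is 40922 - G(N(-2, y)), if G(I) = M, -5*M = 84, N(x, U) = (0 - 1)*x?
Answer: 204694/5 ≈ 40939.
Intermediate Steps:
y = 10 (y = 2*5 = 10)
N(x, U) = -x
M = -84/5 (M = -1/5*84 = -84/5 ≈ -16.800)
G(I) = -84/5
40922 - G(N(-2, y)) = 40922 - 1*(-84/5) = 40922 + 84/5 = 204694/5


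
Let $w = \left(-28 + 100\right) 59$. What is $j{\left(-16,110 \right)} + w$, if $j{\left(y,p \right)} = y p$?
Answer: $2488$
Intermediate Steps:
$j{\left(y,p \right)} = p y$
$w = 4248$ ($w = 72 \cdot 59 = 4248$)
$j{\left(-16,110 \right)} + w = 110 \left(-16\right) + 4248 = -1760 + 4248 = 2488$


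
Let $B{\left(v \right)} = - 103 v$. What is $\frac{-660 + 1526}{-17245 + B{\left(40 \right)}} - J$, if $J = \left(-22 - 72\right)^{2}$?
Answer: $- \frac{188782006}{21365} \approx -8836.0$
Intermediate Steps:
$J = 8836$ ($J = \left(-94\right)^{2} = 8836$)
$\frac{-660 + 1526}{-17245 + B{\left(40 \right)}} - J = \frac{-660 + 1526}{-17245 - 4120} - 8836 = \frac{866}{-17245 - 4120} - 8836 = \frac{866}{-21365} - 8836 = 866 \left(- \frac{1}{21365}\right) - 8836 = - \frac{866}{21365} - 8836 = - \frac{188782006}{21365}$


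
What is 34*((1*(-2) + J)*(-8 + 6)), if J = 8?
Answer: -408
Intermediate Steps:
34*((1*(-2) + J)*(-8 + 6)) = 34*((1*(-2) + 8)*(-8 + 6)) = 34*((-2 + 8)*(-2)) = 34*(6*(-2)) = 34*(-12) = -408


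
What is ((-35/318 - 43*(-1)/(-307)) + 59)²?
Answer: 32896132315225/9530835876 ≈ 3451.5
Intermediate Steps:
((-35/318 - 43*(-1)/(-307)) + 59)² = ((-35*1/318 + 43*(-1/307)) + 59)² = ((-35/318 - 43/307) + 59)² = (-24419/97626 + 59)² = (5735515/97626)² = 32896132315225/9530835876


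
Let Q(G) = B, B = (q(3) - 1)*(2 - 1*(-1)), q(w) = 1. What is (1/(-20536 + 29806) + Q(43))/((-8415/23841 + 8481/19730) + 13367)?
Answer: 1742159/215875804555581 ≈ 8.0702e-9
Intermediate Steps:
B = 0 (B = (1 - 1)*(2 - 1*(-1)) = 0*(2 + 1) = 0*3 = 0)
Q(G) = 0
(1/(-20536 + 29806) + Q(43))/((-8415/23841 + 8481/19730) + 13367) = (1/(-20536 + 29806) + 0)/((-8415/23841 + 8481/19730) + 13367) = (1/9270 + 0)/((-8415*1/23841 + 8481*(1/19730)) + 13367) = (1/9270 + 0)/((-935/2649 + 8481/19730) + 13367) = 1/(9270*(4018619/52264770 + 13367)) = 1/(9270*(698627199209/52264770)) = (1/9270)*(52264770/698627199209) = 1742159/215875804555581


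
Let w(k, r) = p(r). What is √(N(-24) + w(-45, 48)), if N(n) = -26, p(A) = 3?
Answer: I*√23 ≈ 4.7958*I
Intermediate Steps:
w(k, r) = 3
√(N(-24) + w(-45, 48)) = √(-26 + 3) = √(-23) = I*√23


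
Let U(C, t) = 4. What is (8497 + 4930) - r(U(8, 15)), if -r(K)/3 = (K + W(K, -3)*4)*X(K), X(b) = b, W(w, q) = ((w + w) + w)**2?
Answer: 20387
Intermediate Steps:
W(w, q) = 9*w**2 (W(w, q) = (2*w + w)**2 = (3*w)**2 = 9*w**2)
r(K) = -3*K*(K + 36*K**2) (r(K) = -3*(K + (9*K**2)*4)*K = -3*(K + 36*K**2)*K = -3*K*(K + 36*K**2))
(8497 + 4930) - r(U(8, 15)) = (8497 + 4930) - 4**2*(-3 - 108*4) = 13427 - 16*(-3 - 432) = 13427 - 16*(-435) = 13427 - 1*(-6960) = 13427 + 6960 = 20387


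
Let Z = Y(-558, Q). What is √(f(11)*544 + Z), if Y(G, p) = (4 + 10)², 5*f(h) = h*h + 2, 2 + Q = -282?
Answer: 2*√84865/5 ≈ 116.53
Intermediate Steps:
Q = -284 (Q = -2 - 282 = -284)
f(h) = ⅖ + h²/5 (f(h) = (h*h + 2)/5 = (h² + 2)/5 = (2 + h²)/5 = ⅖ + h²/5)
Y(G, p) = 196 (Y(G, p) = 14² = 196)
Z = 196
√(f(11)*544 + Z) = √((⅖ + (⅕)*11²)*544 + 196) = √((⅖ + (⅕)*121)*544 + 196) = √((⅖ + 121/5)*544 + 196) = √((123/5)*544 + 196) = √(66912/5 + 196) = √(67892/5) = 2*√84865/5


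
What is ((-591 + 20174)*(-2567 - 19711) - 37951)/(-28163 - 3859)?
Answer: 436308025/32022 ≈ 13625.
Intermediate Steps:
((-591 + 20174)*(-2567 - 19711) - 37951)/(-28163 - 3859) = (19583*(-22278) - 37951)/(-32022) = (-436270074 - 37951)*(-1/32022) = -436308025*(-1/32022) = 436308025/32022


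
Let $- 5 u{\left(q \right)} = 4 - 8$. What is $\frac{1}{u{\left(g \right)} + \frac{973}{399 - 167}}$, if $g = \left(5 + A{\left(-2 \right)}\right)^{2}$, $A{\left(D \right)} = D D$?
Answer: $\frac{1160}{5793} \approx 0.20024$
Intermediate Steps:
$A{\left(D \right)} = D^{2}$
$g = 81$ ($g = \left(5 + \left(-2\right)^{2}\right)^{2} = \left(5 + 4\right)^{2} = 9^{2} = 81$)
$u{\left(q \right)} = \frac{4}{5}$ ($u{\left(q \right)} = - \frac{4 - 8}{5} = \left(- \frac{1}{5}\right) \left(-4\right) = \frac{4}{5}$)
$\frac{1}{u{\left(g \right)} + \frac{973}{399 - 167}} = \frac{1}{\frac{4}{5} + \frac{973}{399 - 167}} = \frac{1}{\frac{4}{5} + \frac{973}{232}} = \frac{1}{\frac{5793}{1160}} = \frac{1160}{5793}$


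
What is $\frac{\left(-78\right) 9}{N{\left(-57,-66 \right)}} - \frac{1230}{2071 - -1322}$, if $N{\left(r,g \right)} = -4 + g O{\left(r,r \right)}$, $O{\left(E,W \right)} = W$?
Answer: $- \frac{1167371}{2125149} \approx -0.54931$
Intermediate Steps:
$N{\left(r,g \right)} = -4 + g r$
$\frac{\left(-78\right) 9}{N{\left(-57,-66 \right)}} - \frac{1230}{2071 - -1322} = \frac{\left(-78\right) 9}{-4 - -3762} - \frac{1230}{2071 - -1322} = - \frac{702}{-4 + 3762} - \frac{1230}{2071 + 1322} = - \frac{702}{3758} - \frac{1230}{3393} = \left(-702\right) \frac{1}{3758} - \frac{410}{1131} = - \frac{351}{1879} - \frac{410}{1131} = - \frac{1167371}{2125149}$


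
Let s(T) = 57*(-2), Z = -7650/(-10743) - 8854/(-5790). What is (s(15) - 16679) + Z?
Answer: -174069711698/10366995 ≈ -16791.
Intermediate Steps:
Z = 23235337/10366995 (Z = -7650*(-1/10743) - 8854*(-1/5790) = 2550/3581 + 4427/2895 = 23235337/10366995 ≈ 2.2413)
s(T) = -114
(s(15) - 16679) + Z = (-114 - 16679) + 23235337/10366995 = -16793 + 23235337/10366995 = -174069711698/10366995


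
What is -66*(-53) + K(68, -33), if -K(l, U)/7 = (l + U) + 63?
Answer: 2812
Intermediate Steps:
K(l, U) = -441 - 7*U - 7*l (K(l, U) = -7*((l + U) + 63) = -7*((U + l) + 63) = -7*(63 + U + l) = -441 - 7*U - 7*l)
-66*(-53) + K(68, -33) = -66*(-53) + (-441 - 7*(-33) - 7*68) = 3498 + (-441 + 231 - 476) = 3498 - 686 = 2812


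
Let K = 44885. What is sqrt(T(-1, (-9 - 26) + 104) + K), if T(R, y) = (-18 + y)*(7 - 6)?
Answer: 2*sqrt(11234) ≈ 211.98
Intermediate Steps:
T(R, y) = -18 + y (T(R, y) = (-18 + y)*1 = -18 + y)
sqrt(T(-1, (-9 - 26) + 104) + K) = sqrt((-18 + ((-9 - 26) + 104)) + 44885) = sqrt((-18 + (-35 + 104)) + 44885) = sqrt((-18 + 69) + 44885) = sqrt(51 + 44885) = sqrt(44936) = 2*sqrt(11234)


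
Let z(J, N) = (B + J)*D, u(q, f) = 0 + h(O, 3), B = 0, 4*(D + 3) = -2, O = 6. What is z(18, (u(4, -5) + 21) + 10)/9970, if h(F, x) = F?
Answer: -63/9970 ≈ -0.0063190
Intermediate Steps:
D = -7/2 (D = -3 + (¼)*(-2) = -3 - ½ = -7/2 ≈ -3.5000)
u(q, f) = 6 (u(q, f) = 0 + 6 = 6)
z(J, N) = -7*J/2 (z(J, N) = (0 + J)*(-7/2) = J*(-7/2) = -7*J/2)
z(18, (u(4, -5) + 21) + 10)/9970 = -7/2*18/9970 = -63*1/9970 = -63/9970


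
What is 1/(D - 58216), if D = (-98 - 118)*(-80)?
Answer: -1/40936 ≈ -2.4428e-5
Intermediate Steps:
D = 17280 (D = -216*(-80) = 17280)
1/(D - 58216) = 1/(17280 - 58216) = 1/(-40936) = -1/40936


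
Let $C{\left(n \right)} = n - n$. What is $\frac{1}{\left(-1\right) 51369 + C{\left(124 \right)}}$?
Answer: $- \frac{1}{51369} \approx -1.9467 \cdot 10^{-5}$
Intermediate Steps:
$C{\left(n \right)} = 0$
$\frac{1}{\left(-1\right) 51369 + C{\left(124 \right)}} = \frac{1}{\left(-1\right) 51369 + 0} = \frac{1}{-51369 + 0} = \frac{1}{-51369} = - \frac{1}{51369}$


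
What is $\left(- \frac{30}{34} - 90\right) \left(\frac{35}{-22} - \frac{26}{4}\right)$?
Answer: $\frac{137505}{187} \approx 735.32$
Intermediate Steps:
$\left(- \frac{30}{34} - 90\right) \left(\frac{35}{-22} - \frac{26}{4}\right) = \left(\left(-30\right) \frac{1}{34} - 90\right) \left(35 \left(- \frac{1}{22}\right) - \frac{13}{2}\right) = \left(- \frac{15}{17} - 90\right) \left(- \frac{35}{22} - \frac{13}{2}\right) = \left(- \frac{1545}{17}\right) \left(- \frac{89}{11}\right) = \frac{137505}{187}$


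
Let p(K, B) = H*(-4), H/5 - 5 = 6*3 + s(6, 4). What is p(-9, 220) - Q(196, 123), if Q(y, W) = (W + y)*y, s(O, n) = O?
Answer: -63104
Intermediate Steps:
Q(y, W) = y*(W + y)
H = 145 (H = 25 + 5*(6*3 + 6) = 25 + 5*(18 + 6) = 25 + 5*24 = 25 + 120 = 145)
p(K, B) = -580 (p(K, B) = 145*(-4) = -580)
p(-9, 220) - Q(196, 123) = -580 - 196*(123 + 196) = -580 - 196*319 = -580 - 1*62524 = -580 - 62524 = -63104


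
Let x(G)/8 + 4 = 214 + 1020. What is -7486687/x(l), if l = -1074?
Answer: -7486687/9840 ≈ -760.84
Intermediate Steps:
x(G) = 9840 (x(G) = -32 + 8*(214 + 1020) = -32 + 8*1234 = -32 + 9872 = 9840)
-7486687/x(l) = -7486687/9840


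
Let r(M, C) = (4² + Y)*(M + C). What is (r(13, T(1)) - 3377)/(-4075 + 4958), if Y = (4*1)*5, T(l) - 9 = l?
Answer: -2549/883 ≈ -2.8867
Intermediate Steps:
T(l) = 9 + l
Y = 20 (Y = 4*5 = 20)
r(M, C) = 36*C + 36*M (r(M, C) = (4² + 20)*(M + C) = (16 + 20)*(C + M) = 36*(C + M) = 36*C + 36*M)
(r(13, T(1)) - 3377)/(-4075 + 4958) = ((36*(9 + 1) + 36*13) - 3377)/(-4075 + 4958) = ((36*10 + 468) - 3377)/883 = ((360 + 468) - 3377)*(1/883) = (828 - 3377)*(1/883) = -2549*1/883 = -2549/883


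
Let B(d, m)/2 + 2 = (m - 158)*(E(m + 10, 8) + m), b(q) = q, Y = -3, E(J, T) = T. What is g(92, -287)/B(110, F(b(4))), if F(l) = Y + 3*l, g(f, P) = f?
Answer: -46/2535 ≈ -0.018146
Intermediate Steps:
F(l) = -3 + 3*l
B(d, m) = -4 + 2*(-158 + m)*(8 + m) (B(d, m) = -4 + 2*((m - 158)*(8 + m)) = -4 + 2*((-158 + m)*(8 + m)) = -4 + 2*(-158 + m)*(8 + m))
g(92, -287)/B(110, F(b(4))) = 92/(-2532 - 300*(-3 + 3*4) + 2*(-3 + 3*4)²) = 92/(-2532 - 300*(-3 + 12) + 2*(-3 + 12)²) = 92/(-2532 - 300*9 + 2*9²) = 92/(-2532 - 2700 + 2*81) = 92/(-2532 - 2700 + 162) = 92/(-5070) = 92*(-1/5070) = -46/2535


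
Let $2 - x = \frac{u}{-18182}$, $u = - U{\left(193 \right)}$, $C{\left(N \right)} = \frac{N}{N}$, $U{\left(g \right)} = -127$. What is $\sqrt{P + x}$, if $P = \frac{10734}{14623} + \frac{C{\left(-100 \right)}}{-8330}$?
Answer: $\frac{2 \sqrt{87492241302295977230}}{11299703905} \approx 1.6556$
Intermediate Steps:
$C{\left(N \right)} = 1$
$P = \frac{12771371}{17401370}$ ($P = \frac{10734}{14623} + 1 \frac{1}{-8330} = 10734 \cdot \frac{1}{14623} + 1 \left(- \frac{1}{8330}\right) = \frac{10734}{14623} - \frac{1}{8330} = \frac{12771371}{17401370} \approx 0.73393$)
$u = 127$ ($u = \left(-1\right) \left(-127\right) = 127$)
$x = \frac{36491}{18182}$ ($x = 2 - \frac{127}{-18182} = 2 - 127 \left(- \frac{1}{18182}\right) = 2 - - \frac{127}{18182} = 2 + \frac{127}{18182} = \frac{36491}{18182} \approx 2.007$)
$\sqrt{P + x} = \sqrt{\frac{12771371}{17401370} + \frac{36491}{18182}} = \sqrt{\frac{216800615048}{79097927335}} = \frac{2 \sqrt{87492241302295977230}}{11299703905}$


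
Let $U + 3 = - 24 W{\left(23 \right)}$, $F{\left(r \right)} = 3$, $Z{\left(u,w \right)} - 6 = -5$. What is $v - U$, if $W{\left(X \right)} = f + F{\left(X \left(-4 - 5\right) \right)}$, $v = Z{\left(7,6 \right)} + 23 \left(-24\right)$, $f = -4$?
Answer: $-572$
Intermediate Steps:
$Z{\left(u,w \right)} = 1$ ($Z{\left(u,w \right)} = 6 - 5 = 1$)
$v = -551$ ($v = 1 + 23 \left(-24\right) = 1 - 552 = -551$)
$W{\left(X \right)} = -1$ ($W{\left(X \right)} = -4 + 3 = -1$)
$U = 21$ ($U = -3 - -24 = -3 + 24 = 21$)
$v - U = -551 - 21 = -572$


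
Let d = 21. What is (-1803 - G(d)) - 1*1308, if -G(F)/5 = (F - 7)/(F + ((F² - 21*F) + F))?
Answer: -9328/3 ≈ -3109.3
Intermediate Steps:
G(F) = -5*(-7 + F)/(F² - 19*F) (G(F) = -5*(F - 7)/(F + ((F² - 21*F) + F)) = -5*(-7 + F)/(F + (F² - 20*F)) = -5*(-7 + F)/(F² - 19*F))
(-1803 - G(d)) - 1*1308 = (-1803 - 5*(7 - 1*21)/(21*(-19 + 21))) - 1*1308 = (-1803 - 5*(7 - 21)/(21*2)) - 1308 = (-1803 - 5*(-14)/(21*2)) - 1308 = (-1803 - 1*(-5/3)) - 1308 = (-1803 + 5/3) - 1308 = -5404/3 - 1308 = -9328/3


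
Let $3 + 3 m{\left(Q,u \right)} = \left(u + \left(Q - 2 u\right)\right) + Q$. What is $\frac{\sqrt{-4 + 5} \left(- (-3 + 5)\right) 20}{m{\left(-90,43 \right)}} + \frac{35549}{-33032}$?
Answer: $- \frac{2035117}{3732616} \approx -0.54523$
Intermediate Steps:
$m{\left(Q,u \right)} = -1 - \frac{u}{3} + \frac{2 Q}{3}$ ($m{\left(Q,u \right)} = -1 + \frac{\left(u + \left(Q - 2 u\right)\right) + Q}{3} = -1 + \frac{\left(Q - u\right) + Q}{3} = -1 + \frac{- u + 2 Q}{3} = -1 + \left(- \frac{u}{3} + \frac{2 Q}{3}\right) = -1 - \frac{u}{3} + \frac{2 Q}{3}$)
$\frac{\sqrt{-4 + 5} \left(- (-3 + 5)\right) 20}{m{\left(-90,43 \right)}} + \frac{35549}{-33032} = \frac{\sqrt{-4 + 5} \left(- (-3 + 5)\right) 20}{-1 - \frac{43}{3} + \frac{2}{3} \left(-90\right)} + \frac{35549}{-33032} = \frac{\sqrt{1} \left(\left(-1\right) 2\right) 20}{-1 - \frac{43}{3} - 60} + 35549 \left(- \frac{1}{33032}\right) = \frac{1 \left(-2\right) 20}{- \frac{226}{3}} - \frac{35549}{33032} = \left(-2\right) 20 \left(- \frac{3}{226}\right) - \frac{35549}{33032} = \left(-40\right) \left(- \frac{3}{226}\right) - \frac{35549}{33032} = \frac{60}{113} - \frac{35549}{33032} = - \frac{2035117}{3732616}$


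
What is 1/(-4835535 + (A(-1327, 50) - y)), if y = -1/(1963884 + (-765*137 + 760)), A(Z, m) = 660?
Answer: -1859839/8992089085124 ≈ -2.0683e-7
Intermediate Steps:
y = -1/1859839 (y = -1/(1963884 + (-104805 + 760)) = -1/(1963884 - 104045) = -1/1859839 ≈ -5.3768e-7)
1/(-4835535 + (A(-1327, 50) - y)) = 1/(-4835535 + (660 - 1*(-1/1859839))) = 1/(-4835535 + (660 + 1/1859839)) = 1/(-4835535 + 1227493741/1859839) = 1/(-8992089085124/1859839) = -1859839/8992089085124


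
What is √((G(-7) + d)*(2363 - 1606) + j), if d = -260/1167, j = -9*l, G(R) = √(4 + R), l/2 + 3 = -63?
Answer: √(1388235192 + 1030949973*I*√3)/1167 ≈ 36.607 + 17.909*I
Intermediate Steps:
l = -132 (l = -6 + 2*(-63) = -6 - 126 = -132)
j = 1188 (j = -9*(-132) = 1188)
d = -260/1167 (d = -260*1/1167 = -260/1167 ≈ -0.22279)
√((G(-7) + d)*(2363 - 1606) + j) = √((√(4 - 7) - 260/1167)*(2363 - 1606) + 1188) = √((√(-3) - 260/1167)*757 + 1188) = √((I*√3 - 260/1167)*757 + 1188) = √((-260/1167 + I*√3)*757 + 1188) = √((-196820/1167 + 757*I*√3) + 1188) = √(1189576/1167 + 757*I*√3)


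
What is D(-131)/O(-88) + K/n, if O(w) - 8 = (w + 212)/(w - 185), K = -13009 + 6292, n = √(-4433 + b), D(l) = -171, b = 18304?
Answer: -46683/2060 - 6717*√13871/13871 ≈ -79.694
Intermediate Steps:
n = √13871 (n = √(-4433 + 18304) = √13871 ≈ 117.78)
K = -6717
O(w) = 8 + (212 + w)/(-185 + w) (O(w) = 8 + (w + 212)/(w - 185) = 8 + (212 + w)/(-185 + w))
D(-131)/O(-88) + K/n = -171*(-185 - 88)/(-1268 + 9*(-88)) - 6717*√13871/13871 = -171*(-273/(-1268 - 792)) - 6717*√13871/13871 = -171/((-1/273*(-2060))) - 6717*√13871/13871 = -171/2060/273 - 6717*√13871/13871 = -171*273/2060 - 6717*√13871/13871 = -46683/2060 - 6717*√13871/13871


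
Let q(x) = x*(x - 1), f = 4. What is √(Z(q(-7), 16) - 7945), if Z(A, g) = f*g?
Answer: I*√7881 ≈ 88.775*I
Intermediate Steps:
q(x) = x*(-1 + x)
Z(A, g) = 4*g
√(Z(q(-7), 16) - 7945) = √(4*16 - 7945) = √(64 - 7945) = √(-7881) = I*√7881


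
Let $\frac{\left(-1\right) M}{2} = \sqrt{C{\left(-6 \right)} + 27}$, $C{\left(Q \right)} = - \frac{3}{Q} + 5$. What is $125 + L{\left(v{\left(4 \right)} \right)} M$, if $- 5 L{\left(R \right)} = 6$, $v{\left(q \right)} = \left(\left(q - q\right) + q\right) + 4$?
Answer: $125 + \frac{6 \sqrt{130}}{5} \approx 138.68$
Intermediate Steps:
$v{\left(q \right)} = 4 + q$ ($v{\left(q \right)} = \left(0 + q\right) + 4 = q + 4 = 4 + q$)
$L{\left(R \right)} = - \frac{6}{5}$ ($L{\left(R \right)} = \left(- \frac{1}{5}\right) 6 = - \frac{6}{5}$)
$C{\left(Q \right)} = 5 - \frac{3}{Q}$
$M = - \sqrt{130}$ ($M = - 2 \sqrt{\left(5 - \frac{3}{-6}\right) + 27} = - 2 \sqrt{\left(5 - - \frac{1}{2}\right) + 27} = - 2 \sqrt{\left(5 + \frac{1}{2}\right) + 27} = - 2 \sqrt{\frac{11}{2} + 27} = - 2 \sqrt{\frac{65}{2}} = - 2 \frac{\sqrt{130}}{2} = - \sqrt{130} \approx -11.402$)
$125 + L{\left(v{\left(4 \right)} \right)} M = 125 - \frac{6 \left(- \sqrt{130}\right)}{5} = 125 + \frac{6 \sqrt{130}}{5}$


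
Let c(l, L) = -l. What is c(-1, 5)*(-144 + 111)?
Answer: -33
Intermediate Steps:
c(-1, 5)*(-144 + 111) = (-1*(-1))*(-144 + 111) = 1*(-33) = -33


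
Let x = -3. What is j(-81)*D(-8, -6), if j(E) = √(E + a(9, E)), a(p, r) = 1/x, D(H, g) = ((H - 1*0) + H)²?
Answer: 512*I*√183/3 ≈ 2308.7*I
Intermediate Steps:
D(H, g) = 4*H² (D(H, g) = ((H + 0) + H)² = (H + H)² = (2*H)² = 4*H²)
a(p, r) = -⅓ (a(p, r) = 1/(-3) = -⅓)
j(E) = √(-⅓ + E) (j(E) = √(E - ⅓) = √(-⅓ + E))
j(-81)*D(-8, -6) = (√(-3 + 9*(-81))/3)*(4*(-8)²) = (√(-3 - 729)/3)*(4*64) = (√(-732)/3)*256 = ((2*I*√183)/3)*256 = (2*I*√183/3)*256 = 512*I*√183/3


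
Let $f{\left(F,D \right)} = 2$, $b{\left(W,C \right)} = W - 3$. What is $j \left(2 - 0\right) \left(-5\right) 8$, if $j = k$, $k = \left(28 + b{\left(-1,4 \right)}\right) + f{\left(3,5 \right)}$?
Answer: $-2080$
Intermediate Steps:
$b{\left(W,C \right)} = -3 + W$
$k = 26$ ($k = \left(28 - 4\right) + 2 = 24 + 2 = 26$)
$j = 26$
$j \left(2 - 0\right) \left(-5\right) 8 = 26 \left(2 - 0\right) \left(-5\right) 8 = 26 \left(2 + 0\right) \left(-5\right) 8 = 26 \cdot 2 \left(-5\right) 8 = 26 \left(\left(-10\right) 8\right) = 26 \left(-80\right) = -2080$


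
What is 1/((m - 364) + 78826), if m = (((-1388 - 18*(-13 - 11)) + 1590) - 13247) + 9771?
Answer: 1/75620 ≈ 1.3224e-5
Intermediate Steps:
m = -2842 (m = (((-1388 - 18*(-24)) + 1590) - 13247) + 9771 = (((-1388 + 432) + 1590) - 13247) + 9771 = ((-956 + 1590) - 13247) + 9771 = (634 - 13247) + 9771 = -12613 + 9771 = -2842)
1/((m - 364) + 78826) = 1/((-2842 - 364) + 78826) = 1/(-3206 + 78826) = 1/75620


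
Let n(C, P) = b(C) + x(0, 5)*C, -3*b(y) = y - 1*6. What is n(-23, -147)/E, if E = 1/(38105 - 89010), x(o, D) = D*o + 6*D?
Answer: 103897105/3 ≈ 3.4632e+7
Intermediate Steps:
b(y) = 2 - y/3 (b(y) = -(y - 1*6)/3 = -(y - 6)/3 = -(-6 + y)/3 = 2 - y/3)
x(o, D) = 6*D + D*o
n(C, P) = 2 + 89*C/3 (n(C, P) = (2 - C/3) + (5*(6 + 0))*C = (2 - C/3) + (5*6)*C = (2 - C/3) + 30*C = 2 + 89*C/3)
E = -1/50905 (E = 1/(-50905) = -1/50905 ≈ -1.9644e-5)
n(-23, -147)/E = (2 + (89/3)*(-23))/(-1/50905) = (2 - 2047/3)*(-50905) = -2041/3*(-50905) = 103897105/3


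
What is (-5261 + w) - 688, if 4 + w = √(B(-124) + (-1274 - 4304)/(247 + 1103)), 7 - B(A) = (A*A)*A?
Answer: -5953 + 4*√241307463/45 ≈ -4572.2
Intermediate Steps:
B(A) = 7 - A³ (B(A) = 7 - A*A*A = 7 - A²*A = 7 - A³)
w = -4 + 4*√241307463/45 (w = -4 + √((7 - 1*(-124)³) + (-1274 - 4304)/(247 + 1103)) = -4 + √((7 - 1*(-1906624)) - 5578/1350) = -4 + √((7 + 1906624) - 5578*1/1350) = -4 + √(1906631 - 2789/675) = -4 + √(1286973136/675) = -4 + 4*√241307463/45 ≈ 1376.8)
(-5261 + w) - 688 = (-5261 + (-4 + 4*√241307463/45)) - 688 = (-5265 + 4*√241307463/45) - 688 = -5953 + 4*√241307463/45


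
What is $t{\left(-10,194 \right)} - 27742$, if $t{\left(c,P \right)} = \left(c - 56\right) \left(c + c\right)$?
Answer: $-26422$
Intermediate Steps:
$t{\left(c,P \right)} = 2 c \left(-56 + c\right)$ ($t{\left(c,P \right)} = \left(-56 + c\right) 2 c = 2 c \left(-56 + c\right)$)
$t{\left(-10,194 \right)} - 27742 = 2 \left(-10\right) \left(-56 - 10\right) - 27742 = 2 \left(-10\right) \left(-66\right) - 27742 = 1320 - 27742 = -26422$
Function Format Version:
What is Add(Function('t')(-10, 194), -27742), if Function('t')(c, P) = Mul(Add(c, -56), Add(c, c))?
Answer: -26422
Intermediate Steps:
Function('t')(c, P) = Mul(2, c, Add(-56, c)) (Function('t')(c, P) = Mul(Add(-56, c), Mul(2, c)) = Mul(2, c, Add(-56, c)))
Add(Function('t')(-10, 194), -27742) = Add(Mul(2, -10, Add(-56, -10)), -27742) = Add(Mul(2, -10, -66), -27742) = Add(1320, -27742) = -26422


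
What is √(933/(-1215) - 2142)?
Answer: I*√4339105/45 ≈ 46.29*I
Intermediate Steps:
√(933/(-1215) - 2142) = √(933*(-1/1215) - 2142) = √(-311/405 - 2142) = √(-867821/405) = I*√4339105/45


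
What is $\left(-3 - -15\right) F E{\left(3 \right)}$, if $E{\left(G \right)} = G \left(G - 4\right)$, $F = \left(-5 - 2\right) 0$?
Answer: $0$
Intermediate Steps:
$F = 0$ ($F = \left(-7\right) 0 = 0$)
$E{\left(G \right)} = G \left(-4 + G\right)$
$\left(-3 - -15\right) F E{\left(3 \right)} = \left(-3 - -15\right) 0 \cdot 3 \left(-4 + 3\right) = \left(-3 + 15\right) 0 \cdot 3 \left(-1\right) = 12 \cdot 0 \left(-3\right) = 0 \left(-3\right) = 0$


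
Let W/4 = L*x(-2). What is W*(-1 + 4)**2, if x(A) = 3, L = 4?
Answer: 432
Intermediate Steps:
W = 48 (W = 4*(4*3) = 4*12 = 48)
W*(-1 + 4)**2 = 48*(-1 + 4)**2 = 48*3**2 = 48*9 = 432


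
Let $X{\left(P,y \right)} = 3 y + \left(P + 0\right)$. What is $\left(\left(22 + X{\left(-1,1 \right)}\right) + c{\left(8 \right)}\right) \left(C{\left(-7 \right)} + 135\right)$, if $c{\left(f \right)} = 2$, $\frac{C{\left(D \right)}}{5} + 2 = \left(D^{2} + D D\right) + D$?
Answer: $15080$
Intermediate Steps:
$X{\left(P,y \right)} = P + 3 y$ ($X{\left(P,y \right)} = 3 y + P = P + 3 y$)
$C{\left(D \right)} = -10 + 5 D + 10 D^{2}$ ($C{\left(D \right)} = -10 + 5 \left(\left(D^{2} + D D\right) + D\right) = -10 + 5 \left(\left(D^{2} + D^{2}\right) + D\right) = -10 + 5 \left(2 D^{2} + D\right) = -10 + 5 \left(D + 2 D^{2}\right) = -10 + \left(5 D + 10 D^{2}\right) = -10 + 5 D + 10 D^{2}$)
$\left(\left(22 + X{\left(-1,1 \right)}\right) + c{\left(8 \right)}\right) \left(C{\left(-7 \right)} + 135\right) = \left(\left(22 + \left(-1 + 3 \cdot 1\right)\right) + 2\right) \left(\left(-10 + 5 \left(-7\right) + 10 \left(-7\right)^{2}\right) + 135\right) = \left(\left(22 + \left(-1 + 3\right)\right) + 2\right) \left(\left(-10 - 35 + 10 \cdot 49\right) + 135\right) = \left(\left(22 + 2\right) + 2\right) \left(\left(-10 - 35 + 490\right) + 135\right) = \left(24 + 2\right) \left(445 + 135\right) = 26 \cdot 580 = 15080$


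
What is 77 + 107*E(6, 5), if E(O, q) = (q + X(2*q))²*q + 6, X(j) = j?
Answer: 121094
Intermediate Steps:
E(O, q) = 6 + 9*q³ (E(O, q) = (q + 2*q)²*q + 6 = (3*q)²*q + 6 = (9*q²)*q + 6 = 9*q³ + 6 = 6 + 9*q³)
77 + 107*E(6, 5) = 77 + 107*(6 + 9*5³) = 77 + 107*(6 + 9*125) = 77 + 107*(6 + 1125) = 77 + 107*1131 = 77 + 121017 = 121094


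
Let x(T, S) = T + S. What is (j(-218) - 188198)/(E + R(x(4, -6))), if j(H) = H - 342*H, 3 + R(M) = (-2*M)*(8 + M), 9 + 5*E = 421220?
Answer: -142325/105329 ≈ -1.3512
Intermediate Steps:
x(T, S) = S + T
E = 421211/5 (E = -9/5 + (⅕)*421220 = -9/5 + 84244 = 421211/5 ≈ 84242.)
R(M) = -3 - 2*M*(8 + M) (R(M) = -3 + (-2*M)*(8 + M) = -3 - 2*M*(8 + M))
j(H) = -341*H
(j(-218) - 188198)/(E + R(x(4, -6))) = (-341*(-218) - 188198)/(421211/5 + (-3 - 16*(-6 + 4) - 2*(-6 + 4)²)) = (74338 - 188198)/(421211/5 + (-3 - 16*(-2) - 2*(-2)²)) = -113860/(421211/5 + (-3 + 32 - 2*4)) = -113860/(421211/5 + (-3 + 32 - 8)) = -113860/(421211/5 + 21) = -113860/421316/5 = -113860*5/421316 = -142325/105329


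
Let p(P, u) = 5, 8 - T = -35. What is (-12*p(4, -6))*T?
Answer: -2580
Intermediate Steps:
T = 43 (T = 8 - 1*(-35) = 8 + 35 = 43)
(-12*p(4, -6))*T = -12*5*43 = -60*43 = -2580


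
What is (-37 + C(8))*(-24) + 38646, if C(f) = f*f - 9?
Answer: 38214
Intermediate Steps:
C(f) = -9 + f² (C(f) = f² - 9 = -9 + f²)
(-37 + C(8))*(-24) + 38646 = (-37 + (-9 + 8²))*(-24) + 38646 = (-37 + (-9 + 64))*(-24) + 38646 = (-37 + 55)*(-24) + 38646 = 18*(-24) + 38646 = -432 + 38646 = 38214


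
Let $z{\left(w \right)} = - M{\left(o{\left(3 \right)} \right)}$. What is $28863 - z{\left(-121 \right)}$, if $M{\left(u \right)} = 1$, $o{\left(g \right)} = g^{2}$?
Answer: $28864$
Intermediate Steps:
$z{\left(w \right)} = -1$ ($z{\left(w \right)} = \left(-1\right) 1 = -1$)
$28863 - z{\left(-121 \right)} = 28863 - -1 = 28863 + 1 = 28864$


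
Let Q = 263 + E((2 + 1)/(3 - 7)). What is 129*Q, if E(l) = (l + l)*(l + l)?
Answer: 136869/4 ≈ 34217.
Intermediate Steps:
E(l) = 4*l² (E(l) = (2*l)*(2*l) = 4*l²)
Q = 1061/4 (Q = 263 + 4*((2 + 1)/(3 - 7))² = 263 + 4*(3/(-4))² = 263 + 4*(3*(-¼))² = 263 + 4*(-¾)² = 263 + 4*(9/16) = 263 + 9/4 = 1061/4 ≈ 265.25)
129*Q = 129*(1061/4) = 136869/4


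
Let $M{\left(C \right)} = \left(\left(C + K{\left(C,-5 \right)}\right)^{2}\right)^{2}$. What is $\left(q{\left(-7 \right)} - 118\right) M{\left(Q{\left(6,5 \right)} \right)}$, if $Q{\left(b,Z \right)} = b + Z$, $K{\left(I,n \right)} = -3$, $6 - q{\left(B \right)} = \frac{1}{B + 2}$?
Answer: $- \frac{2289664}{5} \approx -4.5793 \cdot 10^{5}$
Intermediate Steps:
$q{\left(B \right)} = 6 - \frac{1}{2 + B}$ ($q{\left(B \right)} = 6 - \frac{1}{B + 2} = 6 - \frac{1}{2 + B}$)
$Q{\left(b,Z \right)} = Z + b$
$M{\left(C \right)} = \left(-3 + C\right)^{4}$ ($M{\left(C \right)} = \left(\left(C - 3\right)^{2}\right)^{2} = \left(\left(-3 + C\right)^{2}\right)^{2} = \left(-3 + C\right)^{4}$)
$\left(q{\left(-7 \right)} - 118\right) M{\left(Q{\left(6,5 \right)} \right)} = \left(\frac{11 + 6 \left(-7\right)}{2 - 7} - 118\right) \left(-3 + \left(5 + 6\right)\right)^{4} = \left(\frac{11 - 42}{-5} - 118\right) \left(-3 + 11\right)^{4} = \left(\left(- \frac{1}{5}\right) \left(-31\right) - 118\right) 8^{4} = \left(\frac{31}{5} - 118\right) 4096 = \left(- \frac{559}{5}\right) 4096 = - \frac{2289664}{5}$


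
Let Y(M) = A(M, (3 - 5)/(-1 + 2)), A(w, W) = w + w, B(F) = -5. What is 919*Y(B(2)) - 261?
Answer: -9451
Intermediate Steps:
A(w, W) = 2*w
Y(M) = 2*M
919*Y(B(2)) - 261 = 919*(2*(-5)) - 261 = 919*(-10) - 261 = -9190 - 261 = -9451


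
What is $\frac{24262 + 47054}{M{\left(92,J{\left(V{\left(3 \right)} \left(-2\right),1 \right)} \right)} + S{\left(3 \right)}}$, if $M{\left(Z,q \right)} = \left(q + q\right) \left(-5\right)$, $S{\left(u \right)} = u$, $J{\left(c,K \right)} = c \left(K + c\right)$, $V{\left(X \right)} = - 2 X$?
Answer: $- \frac{7924}{173} \approx -45.803$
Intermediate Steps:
$M{\left(Z,q \right)} = - 10 q$ ($M{\left(Z,q \right)} = 2 q \left(-5\right) = - 10 q$)
$\frac{24262 + 47054}{M{\left(92,J{\left(V{\left(3 \right)} \left(-2\right),1 \right)} \right)} + S{\left(3 \right)}} = \frac{24262 + 47054}{- 10 \left(-2\right) 3 \left(-2\right) \left(1 + \left(-2\right) 3 \left(-2\right)\right) + 3} = \frac{71316}{- 10 \left(-6\right) \left(-2\right) \left(1 - -12\right) + 3} = \frac{71316}{- 10 \cdot 12 \left(1 + 12\right) + 3} = \frac{71316}{- 10 \cdot 12 \cdot 13 + 3} = \frac{71316}{\left(-10\right) 156 + 3} = \frac{71316}{-1560 + 3} = \frac{71316}{-1557} = 71316 \left(- \frac{1}{1557}\right) = - \frac{7924}{173}$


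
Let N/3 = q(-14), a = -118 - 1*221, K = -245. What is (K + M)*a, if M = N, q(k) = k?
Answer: 97293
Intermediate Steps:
a = -339 (a = -118 - 221 = -339)
N = -42 (N = 3*(-14) = -42)
M = -42
(K + M)*a = (-245 - 42)*(-339) = -287*(-339) = 97293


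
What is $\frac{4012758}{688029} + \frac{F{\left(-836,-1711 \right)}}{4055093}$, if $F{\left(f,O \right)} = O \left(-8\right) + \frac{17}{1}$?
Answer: $\frac{5427178771313}{930007193899} \approx 5.8356$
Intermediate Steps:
$F{\left(f,O \right)} = 17 - 8 O$ ($F{\left(f,O \right)} = - 8 O + 17 \cdot 1 = - 8 O + 17 = 17 - 8 O$)
$\frac{4012758}{688029} + \frac{F{\left(-836,-1711 \right)}}{4055093} = \frac{4012758}{688029} + \frac{17 - -13688}{4055093} = 4012758 \cdot \frac{1}{688029} + \left(17 + 13688\right) \frac{1}{4055093} = \frac{1337586}{229343} + 13705 \cdot \frac{1}{4055093} = \frac{1337586}{229343} + \frac{13705}{4055093} = \frac{5427178771313}{930007193899}$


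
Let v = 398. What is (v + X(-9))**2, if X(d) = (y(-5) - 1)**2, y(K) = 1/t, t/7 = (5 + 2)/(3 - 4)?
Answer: 917951777604/5764801 ≈ 1.5923e+5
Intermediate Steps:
t = -49 (t = 7*((5 + 2)/(3 - 4)) = 7*(7/(-1)) = 7*(7*(-1)) = 7*(-7) = -49)
y(K) = -1/49 (y(K) = 1/(-49) = -1/49)
X(d) = 2500/2401 (X(d) = (-1/49 - 1)**2 = (-50/49)**2 = 2500/2401)
(v + X(-9))**2 = (398 + 2500/2401)**2 = (958098/2401)**2 = 917951777604/5764801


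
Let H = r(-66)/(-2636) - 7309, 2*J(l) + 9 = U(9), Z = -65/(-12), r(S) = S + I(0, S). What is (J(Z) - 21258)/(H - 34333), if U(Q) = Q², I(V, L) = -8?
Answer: 27970596/54884119 ≈ 0.50963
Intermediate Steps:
r(S) = -8 + S (r(S) = S - 8 = -8 + S)
Z = 65/12 (Z = -65*(-1/12) = 65/12 ≈ 5.4167)
J(l) = 36 (J(l) = -9/2 + (½)*9² = -9/2 + (½)*81 = -9/2 + 81/2 = 36)
H = -9633225/1318 (H = (-8 - 66)/(-2636) - 7309 = -74*(-1/2636) - 7309 = 37/1318 - 7309 = -9633225/1318 ≈ -7309.0)
(J(Z) - 21258)/(H - 34333) = (36 - 21258)/(-9633225/1318 - 34333) = -21222/(-54884119/1318) = -21222*(-1318/54884119) = 27970596/54884119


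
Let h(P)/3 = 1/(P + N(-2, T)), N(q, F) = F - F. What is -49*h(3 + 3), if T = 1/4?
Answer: -49/2 ≈ -24.500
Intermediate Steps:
T = 1/4 ≈ 0.25000
N(q, F) = 0
h(P) = 3/P (h(P) = 3/(P + 0) = 3/P)
-49*h(3 + 3) = -147/(3 + 3) = -147/6 = -49*1/2 = -49/2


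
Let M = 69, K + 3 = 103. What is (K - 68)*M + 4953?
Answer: 7161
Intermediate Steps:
K = 100 (K = -3 + 103 = 100)
(K - 68)*M + 4953 = (100 - 68)*69 + 4953 = 32*69 + 4953 = 2208 + 4953 = 7161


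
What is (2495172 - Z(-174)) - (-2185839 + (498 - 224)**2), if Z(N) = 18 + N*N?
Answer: 4575641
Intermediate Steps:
Z(N) = 18 + N**2
(2495172 - Z(-174)) - (-2185839 + (498 - 224)**2) = (2495172 - (18 + (-174)**2)) - (-2185839 + (498 - 224)**2) = (2495172 - (18 + 30276)) - (-2185839 + 274**2) = (2495172 - 1*30294) - (-2185839 + 75076) = (2495172 - 30294) - 1*(-2110763) = 2464878 + 2110763 = 4575641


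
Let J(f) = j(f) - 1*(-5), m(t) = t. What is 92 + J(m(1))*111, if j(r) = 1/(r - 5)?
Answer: 2477/4 ≈ 619.25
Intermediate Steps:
j(r) = 1/(-5 + r)
J(f) = 5 + 1/(-5 + f) (J(f) = 1/(-5 + f) - 1*(-5) = 1/(-5 + f) + 5 = 5 + 1/(-5 + f))
92 + J(m(1))*111 = 92 + ((-24 + 5*1)/(-5 + 1))*111 = 92 + ((-24 + 5)/(-4))*111 = 92 - ¼*(-19)*111 = 92 + (19/4)*111 = 92 + 2109/4 = 2477/4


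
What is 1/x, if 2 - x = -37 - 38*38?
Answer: 1/1483 ≈ 0.00067431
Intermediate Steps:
x = 1483 (x = 2 - (-37 - 38*38) = 2 - (-37 - 1444) = 2 - 1*(-1481) = 2 + 1481 = 1483)
1/x = 1/1483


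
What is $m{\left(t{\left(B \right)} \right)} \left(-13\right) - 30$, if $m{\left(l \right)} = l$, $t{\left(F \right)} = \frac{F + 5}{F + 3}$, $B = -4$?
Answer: $-17$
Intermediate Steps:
$t{\left(F \right)} = \frac{5 + F}{3 + F}$
$m{\left(t{\left(B \right)} \right)} \left(-13\right) - 30 = \frac{5 - 4}{3 - 4} \left(-13\right) - 30 = \frac{1}{-1} \cdot 1 \left(-13\right) - 30 = \left(-1\right) 1 \left(-13\right) - 30 = \left(-1\right) \left(-13\right) - 30 = 13 - 30 = -17$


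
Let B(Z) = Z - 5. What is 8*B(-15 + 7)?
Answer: -104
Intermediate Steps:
B(Z) = -5 + Z
8*B(-15 + 7) = 8*(-5 + (-15 + 7)) = 8*(-5 - 8) = 8*(-13) = -104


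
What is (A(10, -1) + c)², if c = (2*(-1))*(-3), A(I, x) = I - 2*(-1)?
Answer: 324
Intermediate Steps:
A(I, x) = 2 + I (A(I, x) = I + 2 = 2 + I)
c = 6 (c = -2*(-3) = 6)
(A(10, -1) + c)² = ((2 + 10) + 6)² = (12 + 6)² = 18² = 324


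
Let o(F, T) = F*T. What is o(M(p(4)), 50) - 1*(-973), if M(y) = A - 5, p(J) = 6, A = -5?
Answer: 473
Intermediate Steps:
M(y) = -10 (M(y) = -5 - 5 = -10)
o(M(p(4)), 50) - 1*(-973) = -10*50 - 1*(-973) = -500 + 973 = 473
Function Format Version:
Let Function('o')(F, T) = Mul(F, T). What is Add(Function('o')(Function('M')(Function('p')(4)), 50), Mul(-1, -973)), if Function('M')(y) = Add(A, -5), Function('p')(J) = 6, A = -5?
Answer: 473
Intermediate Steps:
Function('M')(y) = -10 (Function('M')(y) = Add(-5, -5) = -10)
Add(Function('o')(Function('M')(Function('p')(4)), 50), Mul(-1, -973)) = Add(Mul(-10, 50), Mul(-1, -973)) = Add(-500, 973) = 473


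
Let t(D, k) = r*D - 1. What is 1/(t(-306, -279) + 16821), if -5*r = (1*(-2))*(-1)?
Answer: 5/84712 ≈ 5.9023e-5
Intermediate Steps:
r = -⅖ (r = -1*(-2)*(-1)/5 = -(-2)*(-1)/5 = -⅕*2 = -⅖ ≈ -0.40000)
t(D, k) = -1 - 2*D/5 (t(D, k) = -2*D/5 - 1 = -1 - 2*D/5)
1/(t(-306, -279) + 16821) = 1/((-1 - ⅖*(-306)) + 16821) = 1/((-1 + 612/5) + 16821) = 1/(607/5 + 16821) = 1/(84712/5) = 5/84712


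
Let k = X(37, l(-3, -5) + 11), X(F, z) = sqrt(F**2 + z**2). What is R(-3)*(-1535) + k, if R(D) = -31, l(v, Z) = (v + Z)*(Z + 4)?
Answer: 47585 + sqrt(1730) ≈ 47627.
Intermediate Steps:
l(v, Z) = (4 + Z)*(Z + v) (l(v, Z) = (Z + v)*(4 + Z) = (4 + Z)*(Z + v))
k = sqrt(1730) (k = sqrt(37**2 + (((-5)**2 + 4*(-5) + 4*(-3) - 5*(-3)) + 11)**2) = sqrt(1369 + ((25 - 20 - 12 + 15) + 11)**2) = sqrt(1369 + (8 + 11)**2) = sqrt(1369 + 19**2) = sqrt(1369 + 361) = sqrt(1730) ≈ 41.593)
R(-3)*(-1535) + k = -31*(-1535) + sqrt(1730) = 47585 + sqrt(1730)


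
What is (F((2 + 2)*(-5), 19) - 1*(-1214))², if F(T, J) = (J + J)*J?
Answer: 3748096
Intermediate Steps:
F(T, J) = 2*J² (F(T, J) = (2*J)*J = 2*J²)
(F((2 + 2)*(-5), 19) - 1*(-1214))² = (2*19² - 1*(-1214))² = (2*361 + 1214)² = (722 + 1214)² = 1936² = 3748096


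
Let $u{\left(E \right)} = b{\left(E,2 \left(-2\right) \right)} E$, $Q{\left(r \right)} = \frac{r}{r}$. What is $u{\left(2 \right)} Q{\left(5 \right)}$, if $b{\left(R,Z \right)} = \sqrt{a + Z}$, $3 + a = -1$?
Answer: $4 i \sqrt{2} \approx 5.6569 i$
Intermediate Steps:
$a = -4$ ($a = -3 - 1 = -4$)
$b{\left(R,Z \right)} = \sqrt{-4 + Z}$
$Q{\left(r \right)} = 1$
$u{\left(E \right)} = 2 i E \sqrt{2}$ ($u{\left(E \right)} = \sqrt{-4 + 2 \left(-2\right)} E = \sqrt{-4 - 4} E = \sqrt{-8} E = 2 i \sqrt{2} E = 2 i E \sqrt{2}$)
$u{\left(2 \right)} Q{\left(5 \right)} = 2 i 2 \sqrt{2} \cdot 1 = 4 i \sqrt{2} \cdot 1 = 4 i \sqrt{2}$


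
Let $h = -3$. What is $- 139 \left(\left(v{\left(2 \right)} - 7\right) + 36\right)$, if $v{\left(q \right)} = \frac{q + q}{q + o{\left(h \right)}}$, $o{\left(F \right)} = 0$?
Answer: $-4309$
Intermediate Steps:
$v{\left(q \right)} = 2$ ($v{\left(q \right)} = \frac{q + q}{q + 0} = \frac{2 q}{q} = 2$)
$- 139 \left(\left(v{\left(2 \right)} - 7\right) + 36\right) = - 139 \left(\left(2 - 7\right) + 36\right) = - 139 \left(-5 + 36\right) = \left(-139\right) 31 = -4309$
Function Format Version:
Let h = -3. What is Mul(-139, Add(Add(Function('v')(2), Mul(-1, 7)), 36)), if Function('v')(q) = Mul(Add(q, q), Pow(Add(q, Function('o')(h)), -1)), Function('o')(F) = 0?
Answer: -4309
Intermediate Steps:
Function('v')(q) = 2 (Function('v')(q) = Mul(Add(q, q), Pow(Add(q, 0), -1)) = Mul(Mul(2, q), Pow(q, -1)) = 2)
Mul(-139, Add(Add(Function('v')(2), Mul(-1, 7)), 36)) = Mul(-139, Add(Add(2, Mul(-1, 7)), 36)) = Mul(-139, Add(Add(2, -7), 36)) = Mul(-139, Add(-5, 36)) = Mul(-139, 31) = -4309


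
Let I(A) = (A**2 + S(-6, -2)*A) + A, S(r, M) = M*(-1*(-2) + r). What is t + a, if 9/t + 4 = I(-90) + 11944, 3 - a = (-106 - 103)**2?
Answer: -279975977/6410 ≈ -43678.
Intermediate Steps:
S(r, M) = M*(2 + r)
a = -43678 (a = 3 - (-106 - 103)**2 = 3 - 1*(-209)**2 = 3 - 1*43681 = 3 - 43681 = -43678)
I(A) = A**2 + 9*A (I(A) = (A**2 + (-2*(2 - 6))*A) + A = (A**2 + (-2*(-4))*A) + A = (A**2 + 8*A) + A = A**2 + 9*A)
t = 3/6410 (t = 9/(-4 + (-90*(9 - 90) + 11944)) = 9/(-4 + (-90*(-81) + 11944)) = 9/(-4 + (7290 + 11944)) = 9/(-4 + 19234) = 9/19230 = 9*(1/19230) = 3/6410 ≈ 0.00046802)
t + a = 3/6410 - 43678 = -279975977/6410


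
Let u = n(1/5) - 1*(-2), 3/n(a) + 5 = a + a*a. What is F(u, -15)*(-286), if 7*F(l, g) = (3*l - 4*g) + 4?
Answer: -2318030/833 ≈ -2782.8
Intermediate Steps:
n(a) = 3/(-5 + a + a**2) (n(a) = 3/(-5 + (a + a*a)) = 3/(-5 + (a + a**2)) = 3/(-5 + a + a**2))
u = 163/119 (u = 3/(-5 + 1/5 + (1/5)**2) - 1*(-2) = 3/(-5 + 1/5 + (1/5)**2) + 2 = 3/(-5 + 1/5 + 1/25) + 2 = 3/(-119/25) + 2 = 3*(-25/119) + 2 = -75/119 + 2 = 163/119 ≈ 1.3697)
F(l, g) = 4/7 - 4*g/7 + 3*l/7 (F(l, g) = ((3*l - 4*g) + 4)/7 = ((-4*g + 3*l) + 4)/7 = (4 - 4*g + 3*l)/7 = 4/7 - 4*g/7 + 3*l/7)
F(u, -15)*(-286) = (4/7 - 4/7*(-15) + (3/7)*(163/119))*(-286) = (4/7 + 60/7 + 489/833)*(-286) = (8105/833)*(-286) = -2318030/833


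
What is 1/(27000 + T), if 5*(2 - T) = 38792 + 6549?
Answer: 5/89669 ≈ 5.5761e-5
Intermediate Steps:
T = -45331/5 (T = 2 - (38792 + 6549)/5 = 2 - ⅕*45341 = 2 - 45341/5 = -45331/5 ≈ -9066.2)
1/(27000 + T) = 1/(27000 - 45331/5) = 1/(89669/5) = 5/89669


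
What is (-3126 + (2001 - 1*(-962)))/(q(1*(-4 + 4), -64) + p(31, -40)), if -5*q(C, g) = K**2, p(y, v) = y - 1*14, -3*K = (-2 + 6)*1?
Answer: -7335/749 ≈ -9.7931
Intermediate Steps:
K = -4/3 (K = -(-2 + 6)/3 = -4/3 ≈ -1.3333)
p(y, v) = -14 + y (p(y, v) = y - 14 = -14 + y)
q(C, g) = -16/45 (q(C, g) = -(-4/3)**2/5 = -1/5*16/9 = -16/45)
(-3126 + (2001 - 1*(-962)))/(q(1*(-4 + 4), -64) + p(31, -40)) = (-3126 + (2001 - 1*(-962)))/(-16/45 + (-14 + 31)) = (-3126 + (2001 + 962))/(-16/45 + 17) = (-3126 + 2963)/(749/45) = -163*45/749 = -7335/749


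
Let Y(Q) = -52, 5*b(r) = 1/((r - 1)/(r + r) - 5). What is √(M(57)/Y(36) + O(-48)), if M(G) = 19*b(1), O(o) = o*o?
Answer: √38937847/130 ≈ 48.000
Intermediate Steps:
b(r) = 1/(5*(-5 + (-1 + r)/(2*r))) (b(r) = 1/(5*((r - 1)/(r + r) - 5)) = 1/(5*((-1 + r)/((2*r)) - 5)) = 1/(5*((-1 + r)*(1/(2*r)) - 5)) = 1/(5*((-1 + r)/(2*r) - 5)) = 1/(5*(-5 + (-1 + r)/(2*r))))
O(o) = o²
M(G) = -19/25 (M(G) = 19*(-2*1/(5 + 45*1)) = 19*(-2*1/(5 + 45)) = 19*(-2*1/50) = 19*(-2*1*1/50) = 19*(-1/25) = -19/25)
√(M(57)/Y(36) + O(-48)) = √(-19/25/(-52) + (-48)²) = √(-19/25*(-1/52) + 2304) = √(19/1300 + 2304) = √(2995219/1300) = √38937847/130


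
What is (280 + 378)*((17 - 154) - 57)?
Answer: -127652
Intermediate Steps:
(280 + 378)*((17 - 154) - 57) = 658*(-137 - 57) = 658*(-194) = -127652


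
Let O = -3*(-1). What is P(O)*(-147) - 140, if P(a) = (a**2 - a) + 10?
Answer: -2492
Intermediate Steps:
O = 3
P(a) = 10 + a**2 - a
P(O)*(-147) - 140 = (10 + 3**2 - 1*3)*(-147) - 140 = (10 + 9 - 3)*(-147) - 140 = 16*(-147) - 140 = -2352 - 140 = -2492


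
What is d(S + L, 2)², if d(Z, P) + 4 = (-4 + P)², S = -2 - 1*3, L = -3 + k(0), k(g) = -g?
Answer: 0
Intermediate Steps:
L = -3 (L = -3 - 1*0 = -3 + 0 = -3)
S = -5 (S = -2 - 3 = -5)
d(Z, P) = -4 + (-4 + P)²
d(S + L, 2)² = (-4 + (-4 + 2)²)² = (-4 + (-2)²)² = (-4 + 4)² = 0² = 0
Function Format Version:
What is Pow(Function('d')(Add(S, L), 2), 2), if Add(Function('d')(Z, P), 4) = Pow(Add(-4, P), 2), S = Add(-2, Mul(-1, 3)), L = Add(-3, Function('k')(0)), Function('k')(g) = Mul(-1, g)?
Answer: 0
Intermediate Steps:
L = -3 (L = Add(-3, Mul(-1, 0)) = Add(-3, 0) = -3)
S = -5 (S = Add(-2, -3) = -5)
Function('d')(Z, P) = Add(-4, Pow(Add(-4, P), 2))
Pow(Function('d')(Add(S, L), 2), 2) = Pow(Add(-4, Pow(Add(-4, 2), 2)), 2) = Pow(Add(-4, Pow(-2, 2)), 2) = Pow(Add(-4, 4), 2) = Pow(0, 2) = 0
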